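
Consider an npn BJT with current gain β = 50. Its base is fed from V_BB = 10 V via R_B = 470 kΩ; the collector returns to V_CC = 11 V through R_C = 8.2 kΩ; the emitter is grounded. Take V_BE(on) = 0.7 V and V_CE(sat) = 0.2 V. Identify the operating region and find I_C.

Assume active. Base-emitter loop: I_B = (V_BB − V_BE)/R_B = (10 − 0.7)/470 = 0.0198 mA.
I_C = β·I_B = 50×0.0198 = 0.989 mA.
V_CE = V_CC − I_C·R_C = 11 − 0.989×8.2 = 2.89 V > V_CE(sat), so the active-region assumption holds.

active; I_C ≈ 0.99 mA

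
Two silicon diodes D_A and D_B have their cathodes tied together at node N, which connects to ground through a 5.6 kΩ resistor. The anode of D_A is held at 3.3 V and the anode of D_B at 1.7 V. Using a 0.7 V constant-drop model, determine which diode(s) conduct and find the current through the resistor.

Assume both conduct. Then node N would need to be at both 3.3−0.7 = 2.6 V and 1.7−0.7 = 1 V, which is impossible.
Assume only D_A conducts: V_N = 3.3 − 0.7 = 2.6 V, so I_R = 2.6/5.6 = 0.464 mA.
Check D_B: its anode-to-cathode voltage is 1.7 − 2.6 = -0.9 V < 0.7 V, so it is off. The assumption is consistent.

Only D_A conducts; I_R ≈ 0.46 mA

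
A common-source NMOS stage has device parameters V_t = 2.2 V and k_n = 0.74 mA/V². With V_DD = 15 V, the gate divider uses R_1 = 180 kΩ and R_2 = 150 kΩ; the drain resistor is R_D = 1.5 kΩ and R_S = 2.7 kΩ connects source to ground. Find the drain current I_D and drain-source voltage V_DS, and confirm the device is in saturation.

V_G = V_DD·R_2/(R_1+R_2) = 15×150/330 = 6.82 V.
Assume saturation: I_D = (k_n/2)(V_GS − V_t)² with V_GS = V_G − I_D·R_S = 6.82 − 2.7·I_D.
Substituting gives 2.7·I_D² − 10.2·I_D + 7.89 = 0, with roots I_D = 1.08 or 2.71 mA.
The root I_D = 2.71 mA gives V_GS = -0.508 V ≤ V_t, so take I_D = 1.08 mA.
Then V_GS = 3.91 V and V_DS = V_DD − I_D(R_D+R_S) = 15 − 1.08×4.2 = 10.5 V.
Saturation requires V_DS ≥ V_GS − V_t = 1.71 V; 10.5 ≥ 1.71 ✓.

I_D ≈ 1.1 mA, V_DS ≈ 10 V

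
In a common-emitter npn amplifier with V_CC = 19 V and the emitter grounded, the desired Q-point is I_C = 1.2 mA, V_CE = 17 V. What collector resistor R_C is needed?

R_C ≈ 1.7 kΩ

Collector loop: V_CC = I_C·R_C + V_CE.
R_C = (V_CC − V_CE)/I_C = (19 − 17)/1.2 = 1.67 kΩ.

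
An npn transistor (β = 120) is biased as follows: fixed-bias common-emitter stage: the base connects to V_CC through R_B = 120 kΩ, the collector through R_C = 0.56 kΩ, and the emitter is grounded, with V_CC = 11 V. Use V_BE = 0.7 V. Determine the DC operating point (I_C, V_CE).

Base loop: V_CC = I_B·R_B + V_BE, so I_B = (11 − 0.7)/120 kΩ = 0.0858 mA.
In the active region I_C = β·I_B = 120 × 0.0858 = 10.3 mA.
Collector loop: V_CE = V_CC − I_C·R_C = 11 − 10.3×0.56 = 5.23 V.
Since V_CE = 5.23 V > V_CE(sat) ≈ 0.2 V, the transistor is in the active region as assumed.

I_C ≈ 10 mA, V_CE ≈ 5.2 V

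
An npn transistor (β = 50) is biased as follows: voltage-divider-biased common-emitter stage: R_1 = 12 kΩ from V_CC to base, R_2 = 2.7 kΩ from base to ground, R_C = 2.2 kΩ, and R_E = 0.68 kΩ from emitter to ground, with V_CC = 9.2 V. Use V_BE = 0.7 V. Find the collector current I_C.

I_C ≈ 1.3 mA

Thevenize the base divider: V_Th = V_CC·R_2/(R_1+R_2) = 9.2×2.7/14.7 = 1.69 V, R_Th = R_1‖R_2 = 2.2 kΩ.
Base-emitter loop: V_Th = I_B·R_Th + V_BE + (β+1)I_B·R_E, so I_B = (1.69 − 0.7) / (2.2 + 51×0.68) = 0.0268 mA.
I_C = β·I_B = 50×0.0268 = 1.34 mA, and I_E = (β+1)I_B = 1.37 mA.
V_CE = V_CC − I_C·R_C − I_E·R_E = 9.2 − 1.34×2.2 − 1.37×0.68 = 5.32 V.
V_CE = 5.32 V > 0.2 V confirms active-region operation.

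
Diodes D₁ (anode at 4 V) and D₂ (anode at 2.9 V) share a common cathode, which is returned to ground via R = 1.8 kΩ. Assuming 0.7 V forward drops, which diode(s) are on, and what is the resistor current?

Only D₁ conducts; I_R ≈ 1.8 mA

Assume both conduct. Then node N would need to be at both 4−0.7 = 3.3 V and 2.9−0.7 = 2.2 V, which is impossible.
Assume only D₁ conducts: V_N = 4 − 0.7 = 3.3 V, so I_R = 3.3/1.8 = 1.83 mA.
Check D₂: its anode-to-cathode voltage is 2.9 − 3.3 = -0.4 V < 0.7 V, so it is off. The assumption is consistent.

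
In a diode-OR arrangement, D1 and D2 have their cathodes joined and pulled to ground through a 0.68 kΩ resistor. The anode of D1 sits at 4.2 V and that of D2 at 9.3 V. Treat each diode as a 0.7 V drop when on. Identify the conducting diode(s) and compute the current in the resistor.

Assume both conduct. Then node N would need to be at both 4.2−0.7 = 3.5 V and 9.3−0.7 = 8.6 V, which is impossible.
Assume only D2 conducts: V_N = 9.3 − 0.7 = 8.6 V, so I_R = 8.6/0.68 = 12.6 mA.
Check D1: its anode-to-cathode voltage is 4.2 − 8.6 = -4.4 V < 0.7 V, so it is off. The assumption is consistent.

Only D2 conducts; I_R ≈ 13 mA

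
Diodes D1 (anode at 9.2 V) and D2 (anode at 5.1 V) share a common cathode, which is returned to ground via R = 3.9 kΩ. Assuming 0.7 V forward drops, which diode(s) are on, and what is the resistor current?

Only D1 conducts; I_R ≈ 2.2 mA

Assume both conduct. Then node N would need to be at both 9.2−0.7 = 8.5 V and 5.1−0.7 = 4.4 V, which is impossible.
Assume only D1 conducts: V_N = 9.2 − 0.7 = 8.5 V, so I_R = 8.5/3.9 = 2.18 mA.
Check D2: its anode-to-cathode voltage is 5.1 − 8.5 = -3.4 V < 0.7 V, so it is off. The assumption is consistent.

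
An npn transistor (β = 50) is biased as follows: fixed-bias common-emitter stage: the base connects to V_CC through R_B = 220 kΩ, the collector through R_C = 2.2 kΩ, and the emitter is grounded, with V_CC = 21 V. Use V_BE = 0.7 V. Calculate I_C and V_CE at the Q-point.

Base loop: V_CC = I_B·R_B + V_BE, so I_B = (21 − 0.7)/220 kΩ = 0.0923 mA.
In the active region I_C = β·I_B = 50 × 0.0923 = 4.61 mA.
Collector loop: V_CE = V_CC − I_C·R_C = 21 − 4.61×2.2 = 10.8 V.
Since V_CE = 10.8 V > V_CE(sat) ≈ 0.2 V, the transistor is in the active region as assumed.

I_C ≈ 4.6 mA, V_CE ≈ 11 V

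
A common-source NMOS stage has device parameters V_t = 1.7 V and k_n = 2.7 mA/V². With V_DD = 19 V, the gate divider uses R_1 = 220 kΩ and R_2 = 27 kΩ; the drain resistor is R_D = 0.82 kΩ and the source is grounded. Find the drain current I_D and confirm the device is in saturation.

I_D ≈ 0.19 mA

V_G = V_DD·R_2/(R_1+R_2) = 19×27/247 = 2.08 V. With the source grounded, V_GS = V_G = 2.08 V.
Assume saturation: I_D = (k_n/2)(V_GS − V_t)² = (2.7/2)×(2.08 − 1.7)² = 1.35×0.377² = 0.192 mA.
V_DS = V_DD − I_D·R_D = 19 − 0.192×0.82 = 18.8 V.
Saturation requires V_DS ≥ V_GS − V_t = 0.377 V; 18.8 ≥ 0.377 ✓.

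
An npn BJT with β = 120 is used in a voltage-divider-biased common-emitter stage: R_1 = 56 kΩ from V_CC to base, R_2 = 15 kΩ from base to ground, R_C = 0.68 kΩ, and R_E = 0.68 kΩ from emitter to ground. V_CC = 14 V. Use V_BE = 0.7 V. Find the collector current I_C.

I_C ≈ 2.9 mA

Thevenize the base divider: V_Th = V_CC·R_2/(R_1+R_2) = 14×15/71 = 2.96 V, R_Th = R_1‖R_2 = 11.8 kΩ.
Base-emitter loop: V_Th = I_B·R_Th + V_BE + (β+1)I_B·R_E, so I_B = (2.96 − 0.7) / (11.8 + 121×0.68) = 0.024 mA.
I_C = β·I_B = 120×0.024 = 2.88 mA, and I_E = (β+1)I_B = 2.9 mA.
V_CE = V_CC − I_C·R_C − I_E·R_E = 14 − 2.88×0.68 − 2.9×0.68 = 10.1 V.
V_CE = 10.1 V > 0.2 V confirms active-region operation.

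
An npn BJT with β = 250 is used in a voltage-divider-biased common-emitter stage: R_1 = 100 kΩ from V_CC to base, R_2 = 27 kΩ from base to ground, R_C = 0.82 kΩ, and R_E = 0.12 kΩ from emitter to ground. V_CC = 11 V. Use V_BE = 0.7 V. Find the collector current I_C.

I_C ≈ 8 mA

Thevenize the base divider: V_Th = V_CC·R_2/(R_1+R_2) = 11×27/127 = 2.34 V, R_Th = R_1‖R_2 = 21.3 kΩ.
Base-emitter loop: V_Th = I_B·R_Th + V_BE + (β+1)I_B·R_E, so I_B = (2.34 − 0.7) / (21.3 + 251×0.12) = 0.0319 mA.
I_C = β·I_B = 250×0.0319 = 7.97 mA, and I_E = (β+1)I_B = 8 mA.
V_CE = V_CC − I_C·R_C − I_E·R_E = 11 − 7.97×0.82 − 8×0.12 = 3.5 V.
V_CE = 3.5 V > 0.2 V confirms active-region operation.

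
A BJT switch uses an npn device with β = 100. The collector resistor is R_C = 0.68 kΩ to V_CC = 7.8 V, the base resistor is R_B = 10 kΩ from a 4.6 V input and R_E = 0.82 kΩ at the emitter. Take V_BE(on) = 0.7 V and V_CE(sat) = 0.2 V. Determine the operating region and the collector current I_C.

Assume active. Base-emitter loop: I_B = (V_BB − V_BE)/(R_B + (β+1)R_E) = (4.6 − 0.7)/(10 + 101×0.82) = 0.042 mA.
I_C = β·I_B = 100×0.042 = 4.2 mA.
V_CE = V_CC − I_C·R_C − I_E·R_E = 7.8 − 4.2×0.68 − 4.24×0.82 = 1.46 V > V_CE(sat), so the active-region assumption holds.

active; I_C ≈ 4.2 mA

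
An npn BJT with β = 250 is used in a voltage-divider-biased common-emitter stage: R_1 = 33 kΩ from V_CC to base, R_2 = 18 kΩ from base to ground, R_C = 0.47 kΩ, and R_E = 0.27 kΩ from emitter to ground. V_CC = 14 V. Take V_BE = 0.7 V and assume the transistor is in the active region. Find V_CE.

V_CE ≈ 4.1 V

Thevenize the base divider: V_Th = V_CC·R_2/(R_1+R_2) = 14×18/51 = 4.94 V, R_Th = R_1‖R_2 = 11.6 kΩ.
Base-emitter loop: V_Th = I_B·R_Th + V_BE + (β+1)I_B·R_E, so I_B = (4.94 − 0.7) / (11.6 + 251×0.27) = 0.0534 mA.
I_C = β·I_B = 250×0.0534 = 13.4 mA, and I_E = (β+1)I_B = 13.4 mA.
V_CE = V_CC − I_C·R_C − I_E·R_E = 14 − 13.4×0.47 − 13.4×0.27 = 4.11 V.
V_CE = 4.11 V > 0.2 V confirms active-region operation.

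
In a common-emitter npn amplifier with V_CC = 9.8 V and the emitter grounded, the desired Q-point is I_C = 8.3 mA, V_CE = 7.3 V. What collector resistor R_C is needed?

Collector loop: V_CC = I_C·R_C + V_CE.
R_C = (V_CC − V_CE)/I_C = (9.8 − 7.3)/8.3 = 0.301 kΩ.

R_C ≈ 0.3 kΩ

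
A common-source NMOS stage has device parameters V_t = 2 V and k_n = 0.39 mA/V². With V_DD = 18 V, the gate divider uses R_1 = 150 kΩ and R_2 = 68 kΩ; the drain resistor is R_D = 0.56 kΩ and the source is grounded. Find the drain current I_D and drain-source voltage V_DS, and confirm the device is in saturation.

I_D ≈ 2.5 mA, V_DS ≈ 17 V

V_G = V_DD·R_2/(R_1+R_2) = 18×68/218 = 5.61 V. With the source grounded, V_GS = V_G = 5.61 V.
Assume saturation: I_D = (k_n/2)(V_GS − V_t)² = (0.39/2)×(5.61 − 2)² = 0.195×3.61² = 2.55 mA.
V_DS = V_DD − I_D·R_D = 18 − 2.55×0.56 = 16.6 V.
Saturation requires V_DS ≥ V_GS − V_t = 3.61 V; 16.6 ≥ 3.61 ✓.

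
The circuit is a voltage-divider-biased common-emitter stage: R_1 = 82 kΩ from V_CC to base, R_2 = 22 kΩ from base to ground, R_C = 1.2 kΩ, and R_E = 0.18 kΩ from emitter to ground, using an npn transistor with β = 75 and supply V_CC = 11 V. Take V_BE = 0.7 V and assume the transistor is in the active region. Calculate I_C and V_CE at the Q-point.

I_C ≈ 3.9 mA, V_CE ≈ 5.6 V

Thevenize the base divider: V_Th = V_CC·R_2/(R_1+R_2) = 11×22/104 = 2.33 V, R_Th = R_1‖R_2 = 17.3 kΩ.
Base-emitter loop: V_Th = I_B·R_Th + V_BE + (β+1)I_B·R_E, so I_B = (2.33 − 0.7) / (17.3 + 76×0.18) = 0.0524 mA.
I_C = β·I_B = 75×0.0524 = 3.93 mA, and I_E = (β+1)I_B = 3.99 mA.
V_CE = V_CC − I_C·R_C − I_E·R_E = 11 − 3.93×1.2 − 3.99×0.18 = 5.56 V.
V_CE = 5.56 V > 0.2 V confirms active-region operation.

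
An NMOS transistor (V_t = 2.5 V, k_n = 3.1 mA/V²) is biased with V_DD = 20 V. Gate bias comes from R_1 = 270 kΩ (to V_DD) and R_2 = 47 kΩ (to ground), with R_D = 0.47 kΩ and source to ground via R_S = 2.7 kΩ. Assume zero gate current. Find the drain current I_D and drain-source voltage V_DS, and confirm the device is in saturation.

I_D ≈ 0.085 mA, V_DS ≈ 20 V

V_G = V_DD·R_2/(R_1+R_2) = 20×47/317 = 2.97 V.
Assume saturation: I_D = (k_n/2)(V_GS − V_t)² with V_GS = V_G − I_D·R_S = 2.97 − 2.7·I_D.
Substituting gives 11.3·I_D² − 4.89·I_D + 0.336 = 0, with roots I_D = 0.0854 or 0.348 mA.
The root I_D = 0.348 mA gives V_GS = 2.03 V ≤ V_t, so take I_D = 0.0854 mA.
Then V_GS = 2.73 V and V_DS = V_DD − I_D(R_D+R_S) = 20 − 0.0854×3.17 = 19.7 V.
Saturation requires V_DS ≥ V_GS − V_t = 0.235 V; 19.7 ≥ 0.235 ✓.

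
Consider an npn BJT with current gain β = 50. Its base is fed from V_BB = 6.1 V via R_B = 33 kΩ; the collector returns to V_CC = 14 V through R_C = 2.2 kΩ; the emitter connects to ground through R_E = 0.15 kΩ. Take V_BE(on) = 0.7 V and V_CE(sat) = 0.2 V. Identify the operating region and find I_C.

Assume active: I_B = (6.1 − 0.7)/(33 + 51×0.15) = 0.133 mA, I_C = β·I_B = 6.64 mA.
Then V_CE = 14 − 6.64×2.2 − 6.77×0.15 = -1.63 V < 0.2 V — the active assumption fails.
Re-solve with V_CE = 0.2 V. KCL at the emitter: V_E/R_E = (V_BB−0.7−V_E)/R_B + (V_CC−0.2−V_E)/R_C, giving V_E = 0.9 V.
I_C = (V_CC − 0.2 − V_E)/R_C = (13.8 − 0.9)/2.2 = 5.86 mA.
Check: I_B = (5.4 − 0.9)/33 = 0.136 mA, and β·I_B = 6.82 mA > I_C, confirming saturation.

saturation; I_C ≈ 5.9 mA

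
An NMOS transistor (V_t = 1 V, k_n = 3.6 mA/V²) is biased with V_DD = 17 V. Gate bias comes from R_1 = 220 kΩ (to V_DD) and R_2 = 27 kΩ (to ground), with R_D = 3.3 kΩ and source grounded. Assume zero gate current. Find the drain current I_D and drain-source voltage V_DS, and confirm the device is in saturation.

V_G = V_DD·R_2/(R_1+R_2) = 17×27/247 = 1.86 V. With the source grounded, V_GS = V_G = 1.86 V.
Assume saturation: I_D = (k_n/2)(V_GS − V_t)² = (3.6/2)×(1.86 − 1)² = 1.8×0.858² = 1.33 mA.
V_DS = V_DD − I_D·R_D = 17 − 1.33×3.3 = 12.6 V.
Saturation requires V_DS ≥ V_GS − V_t = 0.858 V; 12.6 ≥ 0.858 ✓.

I_D ≈ 1.3 mA, V_DS ≈ 13 V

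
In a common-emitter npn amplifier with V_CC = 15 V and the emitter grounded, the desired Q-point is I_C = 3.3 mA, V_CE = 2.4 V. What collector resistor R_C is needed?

Collector loop: V_CC = I_C·R_C + V_CE.
R_C = (V_CC − V_CE)/I_C = (15 − 2.4)/3.3 = 3.82 kΩ.

R_C ≈ 3.8 kΩ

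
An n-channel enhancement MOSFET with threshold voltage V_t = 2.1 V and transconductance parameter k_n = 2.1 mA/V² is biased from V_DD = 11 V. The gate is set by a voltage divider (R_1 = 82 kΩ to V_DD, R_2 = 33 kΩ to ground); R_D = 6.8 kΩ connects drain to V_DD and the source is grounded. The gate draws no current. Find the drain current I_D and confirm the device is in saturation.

I_D ≈ 1.2 mA

V_G = V_DD·R_2/(R_1+R_2) = 11×33/115 = 3.16 V. With the source grounded, V_GS = V_G = 3.16 V.
Assume saturation: I_D = (k_n/2)(V_GS − V_t)² = (2.1/2)×(3.16 − 2.1)² = 1.05×1.06² = 1.17 mA.
V_DS = V_DD − I_D·R_D = 11 − 1.17×6.8 = 3.03 V.
Saturation requires V_DS ≥ V_GS − V_t = 1.06 V; 3.03 ≥ 1.06 ✓.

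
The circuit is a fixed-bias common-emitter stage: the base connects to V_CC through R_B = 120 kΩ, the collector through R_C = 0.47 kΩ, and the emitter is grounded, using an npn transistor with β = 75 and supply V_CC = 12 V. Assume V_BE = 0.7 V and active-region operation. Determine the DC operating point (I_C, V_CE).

I_C ≈ 7.1 mA, V_CE ≈ 8.7 V

Base loop: V_CC = I_B·R_B + V_BE, so I_B = (12 − 0.7)/120 kΩ = 0.0942 mA.
In the active region I_C = β·I_B = 75 × 0.0942 = 7.06 mA.
Collector loop: V_CE = V_CC − I_C·R_C = 12 − 7.06×0.47 = 8.68 V.
Since V_CE = 8.68 V > V_CE(sat) ≈ 0.2 V, the transistor is in the active region as assumed.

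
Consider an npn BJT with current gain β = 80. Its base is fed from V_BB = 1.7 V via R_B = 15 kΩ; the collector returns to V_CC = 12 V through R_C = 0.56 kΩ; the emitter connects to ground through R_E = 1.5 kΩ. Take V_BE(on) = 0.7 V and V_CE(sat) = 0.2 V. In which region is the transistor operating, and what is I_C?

Assume active. Base-emitter loop: I_B = (V_BB − V_BE)/(R_B + (β+1)R_E) = (1.7 − 0.7)/(15 + 81×1.5) = 0.00733 mA.
I_C = β·I_B = 80×0.00733 = 0.586 mA.
V_CE = V_CC − I_C·R_C − I_E·R_E = 12 − 0.586×0.56 − 0.593×1.5 = 10.8 V > V_CE(sat), so the active-region assumption holds.

active; I_C ≈ 0.59 mA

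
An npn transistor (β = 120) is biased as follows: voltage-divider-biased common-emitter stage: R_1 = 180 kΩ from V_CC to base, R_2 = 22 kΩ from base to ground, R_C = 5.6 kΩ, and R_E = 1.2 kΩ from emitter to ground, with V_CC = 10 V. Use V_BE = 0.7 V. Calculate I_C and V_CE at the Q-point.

I_C ≈ 0.28 mA, V_CE ≈ 8.1 V

Thevenize the base divider: V_Th = V_CC·R_2/(R_1+R_2) = 10×22/202 = 1.09 V, R_Th = R_1‖R_2 = 19.6 kΩ.
Base-emitter loop: V_Th = I_B·R_Th + V_BE + (β+1)I_B·R_E, so I_B = (1.09 − 0.7) / (19.6 + 121×1.2) = 0.00236 mA.
I_C = β·I_B = 120×0.00236 = 0.283 mA, and I_E = (β+1)I_B = 0.286 mA.
V_CE = V_CC − I_C·R_C − I_E·R_E = 10 − 0.283×5.6 − 0.286×1.2 = 8.07 V.
V_CE = 8.07 V > 0.2 V confirms active-region operation.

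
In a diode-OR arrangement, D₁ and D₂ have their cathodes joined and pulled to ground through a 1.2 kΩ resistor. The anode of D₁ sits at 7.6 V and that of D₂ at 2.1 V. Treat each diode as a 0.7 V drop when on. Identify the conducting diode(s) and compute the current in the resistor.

Only D₁ conducts; I_R ≈ 5.8 mA

Assume both conduct. Then node N would need to be at both 7.6−0.7 = 6.9 V and 2.1−0.7 = 1.4 V, which is impossible.
Assume only D₁ conducts: V_N = 7.6 − 0.7 = 6.9 V, so I_R = 6.9/1.2 = 5.75 mA.
Check D₂: its anode-to-cathode voltage is 2.1 − 6.9 = -4.8 V < 0.7 V, so it is off. The assumption is consistent.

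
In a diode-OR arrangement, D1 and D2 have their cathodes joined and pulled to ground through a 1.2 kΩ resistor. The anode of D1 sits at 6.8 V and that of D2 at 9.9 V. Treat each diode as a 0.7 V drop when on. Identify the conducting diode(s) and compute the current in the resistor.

Only D2 conducts; I_R ≈ 7.7 mA

Assume both conduct. Then node N would need to be at both 6.8−0.7 = 6.1 V and 9.9−0.7 = 9.2 V, which is impossible.
Assume only D2 conducts: V_N = 9.9 − 0.7 = 9.2 V, so I_R = 9.2/1.2 = 7.67 mA.
Check D1: its anode-to-cathode voltage is 6.8 − 9.2 = -2.4 V < 0.7 V, so it is off. The assumption is consistent.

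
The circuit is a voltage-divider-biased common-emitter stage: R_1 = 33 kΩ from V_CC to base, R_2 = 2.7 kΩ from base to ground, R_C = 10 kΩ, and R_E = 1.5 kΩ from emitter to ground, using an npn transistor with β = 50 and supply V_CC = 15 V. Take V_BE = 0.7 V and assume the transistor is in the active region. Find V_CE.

V_CE ≈ 12 V

Thevenize the base divider: V_Th = V_CC·R_2/(R_1+R_2) = 15×2.7/35.7 = 1.13 V, R_Th = R_1‖R_2 = 2.5 kΩ.
Base-emitter loop: V_Th = I_B·R_Th + V_BE + (β+1)I_B·R_E, so I_B = (1.13 − 0.7) / (2.5 + 51×1.5) = 0.0055 mA.
I_C = β·I_B = 50×0.0055 = 0.275 mA, and I_E = (β+1)I_B = 0.28 mA.
V_CE = V_CC − I_C·R_C − I_E·R_E = 15 − 0.275×10 − 0.28×1.5 = 11.8 V.
V_CE = 11.8 V > 0.2 V confirms active-region operation.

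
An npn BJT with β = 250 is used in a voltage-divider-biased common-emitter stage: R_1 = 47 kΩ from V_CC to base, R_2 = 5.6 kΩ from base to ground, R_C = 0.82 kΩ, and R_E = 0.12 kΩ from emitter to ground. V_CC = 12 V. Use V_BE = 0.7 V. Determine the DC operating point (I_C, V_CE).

I_C ≈ 4.1 mA, V_CE ≈ 8.1 V

Thevenize the base divider: V_Th = V_CC·R_2/(R_1+R_2) = 12×5.6/52.6 = 1.28 V, R_Th = R_1‖R_2 = 5 kΩ.
Base-emitter loop: V_Th = I_B·R_Th + V_BE + (β+1)I_B·R_E, so I_B = (1.28 − 0.7) / (5 + 251×0.12) = 0.0164 mA.
I_C = β·I_B = 250×0.0164 = 4.11 mA, and I_E = (β+1)I_B = 4.13 mA.
V_CE = V_CC − I_C·R_C − I_E·R_E = 12 − 4.11×0.82 − 4.13×0.12 = 8.13 V.
V_CE = 8.13 V > 0.2 V confirms active-region operation.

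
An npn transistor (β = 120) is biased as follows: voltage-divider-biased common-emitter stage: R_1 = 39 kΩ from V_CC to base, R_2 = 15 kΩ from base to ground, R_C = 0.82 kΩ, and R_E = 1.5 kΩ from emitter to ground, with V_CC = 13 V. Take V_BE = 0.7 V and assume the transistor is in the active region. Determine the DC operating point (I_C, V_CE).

Thevenize the base divider: V_Th = V_CC·R_2/(R_1+R_2) = 13×15/54 = 3.61 V, R_Th = R_1‖R_2 = 10.8 kΩ.
Base-emitter loop: V_Th = I_B·R_Th + V_BE + (β+1)I_B·R_E, so I_B = (3.61 − 0.7) / (10.8 + 121×1.5) = 0.0151 mA.
I_C = β·I_B = 120×0.0151 = 1.82 mA, and I_E = (β+1)I_B = 1.83 mA.
V_CE = V_CC − I_C·R_C − I_E·R_E = 13 − 1.82×0.82 − 1.83×1.5 = 8.76 V.
V_CE = 8.76 V > 0.2 V confirms active-region operation.

I_C ≈ 1.8 mA, V_CE ≈ 8.8 V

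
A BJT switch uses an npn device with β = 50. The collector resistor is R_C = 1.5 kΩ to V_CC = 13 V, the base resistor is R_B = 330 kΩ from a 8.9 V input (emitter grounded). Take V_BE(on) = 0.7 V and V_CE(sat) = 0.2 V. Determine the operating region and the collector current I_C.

Assume active. Base-emitter loop: I_B = (V_BB − V_BE)/R_B = (8.9 − 0.7)/330 = 0.0248 mA.
I_C = β·I_B = 50×0.0248 = 1.24 mA.
V_CE = V_CC − I_C·R_C = 13 − 1.24×1.5 = 11.1 V > V_CE(sat), so the active-region assumption holds.

active; I_C ≈ 1.2 mA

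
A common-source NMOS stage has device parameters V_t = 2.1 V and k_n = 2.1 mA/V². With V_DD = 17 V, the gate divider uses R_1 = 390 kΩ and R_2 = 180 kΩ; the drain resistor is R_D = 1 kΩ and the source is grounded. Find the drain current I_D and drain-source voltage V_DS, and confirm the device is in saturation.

I_D ≈ 11 mA, V_DS ≈ 5.8 V

V_G = V_DD·R_2/(R_1+R_2) = 17×180/570 = 5.37 V. With the source grounded, V_GS = V_G = 5.37 V.
Assume saturation: I_D = (k_n/2)(V_GS − V_t)² = (2.1/2)×(5.37 − 2.1)² = 1.05×3.27² = 11.2 mA.
V_DS = V_DD − I_D·R_D = 17 − 11.2×1 = 5.78 V.
Saturation requires V_DS ≥ V_GS − V_t = 3.27 V; 5.78 ≥ 3.27 ✓.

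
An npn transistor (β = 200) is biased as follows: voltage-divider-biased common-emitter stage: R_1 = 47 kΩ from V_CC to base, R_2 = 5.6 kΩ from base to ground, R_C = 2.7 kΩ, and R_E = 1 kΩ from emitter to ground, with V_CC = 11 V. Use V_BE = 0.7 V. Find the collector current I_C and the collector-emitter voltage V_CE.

Thevenize the base divider: V_Th = V_CC·R_2/(R_1+R_2) = 11×5.6/52.6 = 1.17 V, R_Th = R_1‖R_2 = 5 kΩ.
Base-emitter loop: V_Th = I_B·R_Th + V_BE + (β+1)I_B·R_E, so I_B = (1.17 − 0.7) / (5 + 201×1) = 0.00229 mA.
I_C = β·I_B = 200×0.00229 = 0.457 mA, and I_E = (β+1)I_B = 0.46 mA.
V_CE = V_CC − I_C·R_C − I_E·R_E = 11 − 0.457×2.7 − 0.46×1 = 9.31 V.
V_CE = 9.31 V > 0.2 V confirms active-region operation.

I_C ≈ 0.46 mA, V_CE ≈ 9.3 V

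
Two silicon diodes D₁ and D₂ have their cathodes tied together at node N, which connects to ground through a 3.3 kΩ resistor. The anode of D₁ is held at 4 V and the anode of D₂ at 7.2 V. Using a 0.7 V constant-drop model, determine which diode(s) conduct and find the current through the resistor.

Only D₂ conducts; I_R ≈ 2 mA

Assume both conduct. Then node N would need to be at both 4−0.7 = 3.3 V and 7.2−0.7 = 6.5 V, which is impossible.
Assume only D₂ conducts: V_N = 7.2 − 0.7 = 6.5 V, so I_R = 6.5/3.3 = 1.97 mA.
Check D₁: its anode-to-cathode voltage is 4 − 6.5 = -2.5 V < 0.7 V, so it is off. The assumption is consistent.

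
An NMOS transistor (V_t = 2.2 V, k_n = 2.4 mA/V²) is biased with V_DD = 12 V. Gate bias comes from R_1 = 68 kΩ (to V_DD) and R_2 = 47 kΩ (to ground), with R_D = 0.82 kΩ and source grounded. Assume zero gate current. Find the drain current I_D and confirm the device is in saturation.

V_G = V_DD·R_2/(R_1+R_2) = 12×47/115 = 4.9 V. With the source grounded, V_GS = V_G = 4.9 V.
Assume saturation: I_D = (k_n/2)(V_GS − V_t)² = (2.4/2)×(4.9 − 2.2)² = 1.2×2.7² = 8.78 mA.
V_DS = V_DD − I_D·R_D = 12 − 8.78×0.82 = 4.8 V.
Saturation requires V_DS ≥ V_GS − V_t = 2.7 V; 4.8 ≥ 2.7 ✓.

I_D ≈ 8.8 mA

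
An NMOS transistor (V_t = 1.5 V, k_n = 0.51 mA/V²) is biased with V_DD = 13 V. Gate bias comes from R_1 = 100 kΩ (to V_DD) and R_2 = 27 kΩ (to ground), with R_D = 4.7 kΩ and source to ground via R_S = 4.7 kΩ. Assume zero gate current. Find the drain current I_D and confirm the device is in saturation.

I_D ≈ 0.12 mA

V_G = V_DD·R_2/(R_1+R_2) = 13×27/127 = 2.76 V.
Assume saturation: I_D = (k_n/2)(V_GS − V_t)² with V_GS = V_G − I_D·R_S = 2.76 − 4.7·I_D.
Substituting gives 5.63·I_D² − 4.03·I_D + 0.407 = 0, with roots I_D = 0.122 or 0.593 mA.
The root I_D = 0.593 mA gives V_GS = -0.0256 V ≤ V_t, so take I_D = 0.122 mA.
Then V_GS = 2.19 V and V_DS = V_DD − I_D(R_D+R_S) = 13 − 0.122×9.4 = 11.9 V.
Saturation requires V_DS ≥ V_GS − V_t = 0.691 V; 11.9 ≥ 0.691 ✓.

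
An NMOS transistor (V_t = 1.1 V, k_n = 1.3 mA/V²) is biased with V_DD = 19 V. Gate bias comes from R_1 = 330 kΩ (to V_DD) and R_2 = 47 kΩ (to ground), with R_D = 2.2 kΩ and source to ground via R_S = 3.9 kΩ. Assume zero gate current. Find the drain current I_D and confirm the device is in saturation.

V_G = V_DD·R_2/(R_1+R_2) = 19×47/377 = 2.37 V.
Assume saturation: I_D = (k_n/2)(V_GS − V_t)² with V_GS = V_G − I_D·R_S = 2.37 − 3.9·I_D.
Substituting gives 9.89·I_D² − 7.43·I_D + 1.05 = 0, with roots I_D = 0.188 or 0.564 mA.
The root I_D = 0.564 mA gives V_GS = 0.168 V ≤ V_t, so take I_D = 0.188 mA.
Then V_GS = 1.64 V and V_DS = V_DD − I_D(R_D+R_S) = 19 − 0.188×6.1 = 17.9 V.
Saturation requires V_DS ≥ V_GS − V_t = 0.537 V; 17.9 ≥ 0.537 ✓.

I_D ≈ 0.19 mA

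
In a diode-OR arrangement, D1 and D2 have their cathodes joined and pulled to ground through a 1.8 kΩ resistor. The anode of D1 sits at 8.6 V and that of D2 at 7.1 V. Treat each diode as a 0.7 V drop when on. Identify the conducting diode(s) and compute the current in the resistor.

Assume both conduct. Then node N would need to be at both 8.6−0.7 = 7.9 V and 7.1−0.7 = 6.4 V, which is impossible.
Assume only D1 conducts: V_N = 8.6 − 0.7 = 7.9 V, so I_R = 7.9/1.8 = 4.39 mA.
Check D2: its anode-to-cathode voltage is 7.1 − 7.9 = -0.8 V < 0.7 V, so it is off. The assumption is consistent.

Only D1 conducts; I_R ≈ 4.4 mA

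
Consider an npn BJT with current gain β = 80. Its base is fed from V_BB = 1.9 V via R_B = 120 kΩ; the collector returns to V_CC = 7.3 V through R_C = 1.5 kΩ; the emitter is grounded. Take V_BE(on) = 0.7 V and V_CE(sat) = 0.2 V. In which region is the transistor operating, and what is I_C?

Assume active. Base-emitter loop: I_B = (V_BB − V_BE)/R_B = (1.9 − 0.7)/120 = 0.01 mA.
I_C = β·I_B = 80×0.01 = 0.8 mA.
V_CE = V_CC − I_C·R_C = 7.3 − 0.8×1.5 = 6.1 V > V_CE(sat), so the active-region assumption holds.

active; I_C ≈ 0.8 mA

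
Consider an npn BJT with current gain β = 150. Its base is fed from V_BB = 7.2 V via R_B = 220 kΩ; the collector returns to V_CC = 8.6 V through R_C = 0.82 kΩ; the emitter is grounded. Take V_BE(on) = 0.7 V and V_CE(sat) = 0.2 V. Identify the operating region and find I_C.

Assume active. Base-emitter loop: I_B = (V_BB − V_BE)/R_B = (7.2 − 0.7)/220 = 0.0295 mA.
I_C = β·I_B = 150×0.0295 = 4.43 mA.
V_CE = V_CC − I_C·R_C = 8.6 − 4.43×0.82 = 4.97 V > V_CE(sat), so the active-region assumption holds.

active; I_C ≈ 4.4 mA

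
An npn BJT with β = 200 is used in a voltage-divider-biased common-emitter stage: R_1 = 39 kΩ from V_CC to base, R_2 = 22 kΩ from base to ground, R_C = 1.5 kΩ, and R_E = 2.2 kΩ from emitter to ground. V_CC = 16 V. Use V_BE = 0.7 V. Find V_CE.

Thevenize the base divider: V_Th = V_CC·R_2/(R_1+R_2) = 16×22/61 = 5.77 V, R_Th = R_1‖R_2 = 14.1 kΩ.
Base-emitter loop: V_Th = I_B·R_Th + V_BE + (β+1)I_B·R_E, so I_B = (5.77 − 0.7) / (14.1 + 201×2.2) = 0.0111 mA.
I_C = β·I_B = 200×0.0111 = 2.22 mA, and I_E = (β+1)I_B = 2.23 mA.
V_CE = V_CC − I_C·R_C − I_E·R_E = 16 − 2.22×1.5 − 2.23×2.2 = 7.75 V.
V_CE = 7.75 V > 0.2 V confirms active-region operation.

V_CE ≈ 7.8 V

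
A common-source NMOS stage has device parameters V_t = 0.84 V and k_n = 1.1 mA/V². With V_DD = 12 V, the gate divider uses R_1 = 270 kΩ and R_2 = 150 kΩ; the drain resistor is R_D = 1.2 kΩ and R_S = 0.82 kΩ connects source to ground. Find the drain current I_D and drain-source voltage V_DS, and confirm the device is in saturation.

V_G = V_DD·R_2/(R_1+R_2) = 12×150/420 = 4.29 V.
Assume saturation: I_D = (k_n/2)(V_GS − V_t)² with V_GS = V_G − I_D·R_S = 4.29 − 0.82·I_D.
Substituting gives 0.37·I_D² − 4.11·I_D + 6.53 = 0, with roots I_D = 1.92 or 9.19 mA.
The root I_D = 9.19 mA gives V_GS = -3.25 V ≤ V_t, so take I_D = 1.92 mA.
Then V_GS = 2.71 V and V_DS = V_DD − I_D(R_D+R_S) = 12 − 1.92×2.02 = 8.12 V.
Saturation requires V_DS ≥ V_GS − V_t = 1.87 V; 8.12 ≥ 1.87 ✓.

I_D ≈ 1.9 mA, V_DS ≈ 8.1 V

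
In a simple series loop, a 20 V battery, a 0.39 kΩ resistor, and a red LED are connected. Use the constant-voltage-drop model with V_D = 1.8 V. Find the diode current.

I ≈ 47 mA

KVL around the loop: 20 = V_D + I·R = 1.8 + I × 0.39 kΩ.
So I = (20 − 1.8) / 0.39 kΩ = 18.2 / 0.39 = 46.7 mA.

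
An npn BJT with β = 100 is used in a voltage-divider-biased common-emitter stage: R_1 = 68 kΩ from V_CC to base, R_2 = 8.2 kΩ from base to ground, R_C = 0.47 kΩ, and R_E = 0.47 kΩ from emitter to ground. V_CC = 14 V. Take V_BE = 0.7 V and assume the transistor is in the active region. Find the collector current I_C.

I_C ≈ 1.5 mA

Thevenize the base divider: V_Th = V_CC·R_2/(R_1+R_2) = 14×8.2/76.2 = 1.51 V, R_Th = R_1‖R_2 = 7.32 kΩ.
Base-emitter loop: V_Th = I_B·R_Th + V_BE + (β+1)I_B·R_E, so I_B = (1.51 − 0.7) / (7.32 + 101×0.47) = 0.0147 mA.
I_C = β·I_B = 100×0.0147 = 1.47 mA, and I_E = (β+1)I_B = 1.49 mA.
V_CE = V_CC − I_C·R_C − I_E·R_E = 14 − 1.47×0.47 − 1.49×0.47 = 12.6 V.
V_CE = 12.6 V > 0.2 V confirms active-region operation.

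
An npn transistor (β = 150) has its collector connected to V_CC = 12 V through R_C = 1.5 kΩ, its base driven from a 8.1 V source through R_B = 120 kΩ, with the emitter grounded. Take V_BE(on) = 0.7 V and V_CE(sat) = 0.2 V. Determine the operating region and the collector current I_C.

saturation; I_C ≈ 7.9 mA

Assume active: I_B = (8.1 − 0.7)/120 = 0.0617 mA, giving I_C = β·I_B = 9.25 mA.
But then V_CE = 12 − 9.25×1.5 = -1.88 V < V_CE(sat) = 0.2 V — impossible in the active region.
So the transistor is saturated. With V_CE = 0.2 V, I_C = (V_CC − 0.2)/R_C = 11.8/1.5 = 7.87 mA.
Check: β·I_B = 9.25 mA > I_C = 7.87 mA, confirming saturation.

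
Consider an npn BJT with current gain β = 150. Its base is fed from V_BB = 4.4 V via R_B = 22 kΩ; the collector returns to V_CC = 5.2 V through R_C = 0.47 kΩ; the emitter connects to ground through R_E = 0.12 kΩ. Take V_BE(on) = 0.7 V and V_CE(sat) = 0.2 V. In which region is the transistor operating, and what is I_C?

Assume active: I_B = (4.4 − 0.7)/(22 + 151×0.12) = 0.0922 mA, I_C = β·I_B = 13.8 mA.
Then V_CE = 5.2 − 13.8×0.47 − 13.9×0.12 = -2.97 V < 0.2 V — the active assumption fails.
Re-solve with V_CE = 0.2 V. KCL at the emitter: V_E/R_E = (V_BB−0.7−V_E)/R_B + (V_CC−0.2−V_E)/R_C, giving V_E = 1.03 V.
I_C = (V_CC − 0.2 − V_E)/R_C = (5 − 1.03)/0.47 = 8.45 mA.
Check: I_B = (3.7 − 1.03)/22 = 0.121 mA, and β·I_B = 18.2 mA > I_C, confirming saturation.

saturation; I_C ≈ 8.4 mA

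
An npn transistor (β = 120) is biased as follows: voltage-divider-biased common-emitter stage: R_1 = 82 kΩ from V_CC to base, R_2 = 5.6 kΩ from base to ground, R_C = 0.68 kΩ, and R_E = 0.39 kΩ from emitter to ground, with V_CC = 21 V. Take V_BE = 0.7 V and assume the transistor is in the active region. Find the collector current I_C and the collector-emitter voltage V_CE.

Thevenize the base divider: V_Th = V_CC·R_2/(R_1+R_2) = 21×5.6/87.6 = 1.34 V, R_Th = R_1‖R_2 = 5.24 kΩ.
Base-emitter loop: V_Th = I_B·R_Th + V_BE + (β+1)I_B·R_E, so I_B = (1.34 − 0.7) / (5.24 + 121×0.39) = 0.0123 mA.
I_C = β·I_B = 120×0.0123 = 1.47 mA, and I_E = (β+1)I_B = 1.48 mA.
V_CE = V_CC − I_C·R_C − I_E·R_E = 21 − 1.47×0.68 − 1.48×0.39 = 19.4 V.
V_CE = 19.4 V > 0.2 V confirms active-region operation.

I_C ≈ 1.5 mA, V_CE ≈ 19 V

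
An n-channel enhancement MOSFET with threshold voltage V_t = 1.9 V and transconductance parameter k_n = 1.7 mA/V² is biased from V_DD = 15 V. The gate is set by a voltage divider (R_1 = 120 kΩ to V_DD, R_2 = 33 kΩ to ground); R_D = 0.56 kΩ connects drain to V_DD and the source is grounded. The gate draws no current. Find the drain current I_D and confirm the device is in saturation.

V_G = V_DD·R_2/(R_1+R_2) = 15×33/153 = 3.24 V. With the source grounded, V_GS = V_G = 3.24 V.
Assume saturation: I_D = (k_n/2)(V_GS − V_t)² = (1.7/2)×(3.24 − 1.9)² = 0.85×1.34² = 1.52 mA.
V_DS = V_DD − I_D·R_D = 15 − 1.52×0.56 = 14.2 V.
Saturation requires V_DS ≥ V_GS − V_t = 1.34 V; 14.2 ≥ 1.34 ✓.

I_D ≈ 1.5 mA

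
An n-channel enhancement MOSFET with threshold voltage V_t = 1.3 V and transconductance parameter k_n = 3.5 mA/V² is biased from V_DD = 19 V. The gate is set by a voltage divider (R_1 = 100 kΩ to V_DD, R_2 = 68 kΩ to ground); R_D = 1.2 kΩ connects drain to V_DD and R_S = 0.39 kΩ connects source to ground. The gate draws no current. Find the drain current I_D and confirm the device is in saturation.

V_G = V_DD·R_2/(R_1+R_2) = 19×68/168 = 7.69 V.
Assume saturation: I_D = (k_n/2)(V_GS − V_t)² with V_GS = V_G − I_D·R_S = 7.69 − 0.39·I_D.
Substituting gives 0.266·I_D² − 9.72·I_D + 71.5 = 0, with roots I_D = 10.2 or 26.3 mA.
The root I_D = 26.3 mA gives V_GS = -2.58 V ≤ V_t, so take I_D = 10.2 mA.
Then V_GS = 3.71 V and V_DS = V_DD − I_D(R_D+R_S) = 19 − 10.2×1.59 = 2.79 V.
Saturation requires V_DS ≥ V_GS − V_t = 2.41 V; 2.79 ≥ 2.41 ✓.

I_D ≈ 10 mA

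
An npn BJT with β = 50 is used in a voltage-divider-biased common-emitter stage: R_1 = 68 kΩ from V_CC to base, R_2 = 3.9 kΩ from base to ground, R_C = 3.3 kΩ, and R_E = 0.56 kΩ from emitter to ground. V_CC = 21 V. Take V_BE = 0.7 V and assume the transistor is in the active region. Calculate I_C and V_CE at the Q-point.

I_C ≈ 0.68 mA, V_CE ≈ 18 V

Thevenize the base divider: V_Th = V_CC·R_2/(R_1+R_2) = 21×3.9/71.9 = 1.14 V, R_Th = R_1‖R_2 = 3.69 kΩ.
Base-emitter loop: V_Th = I_B·R_Th + V_BE + (β+1)I_B·R_E, so I_B = (1.14 − 0.7) / (3.69 + 51×0.56) = 0.0136 mA.
I_C = β·I_B = 50×0.0136 = 0.681 mA, and I_E = (β+1)I_B = 0.694 mA.
V_CE = V_CC − I_C·R_C − I_E·R_E = 21 − 0.681×3.3 − 0.694×0.56 = 18.4 V.
V_CE = 18.4 V > 0.2 V confirms active-region operation.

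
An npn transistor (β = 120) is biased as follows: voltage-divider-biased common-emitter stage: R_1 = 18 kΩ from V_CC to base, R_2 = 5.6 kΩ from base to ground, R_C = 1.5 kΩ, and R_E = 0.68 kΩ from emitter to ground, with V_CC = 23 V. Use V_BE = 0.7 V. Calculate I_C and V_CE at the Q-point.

I_C ≈ 6.6 mA, V_CE ≈ 8.6 V

Thevenize the base divider: V_Th = V_CC·R_2/(R_1+R_2) = 23×5.6/23.6 = 5.46 V, R_Th = R_1‖R_2 = 4.27 kΩ.
Base-emitter loop: V_Th = I_B·R_Th + V_BE + (β+1)I_B·R_E, so I_B = (5.46 − 0.7) / (4.27 + 121×0.68) = 0.055 mA.
I_C = β·I_B = 120×0.055 = 6.6 mA, and I_E = (β+1)I_B = 6.65 mA.
V_CE = V_CC − I_C·R_C − I_E·R_E = 23 − 6.6×1.5 − 6.65×0.68 = 8.58 V.
V_CE = 8.58 V > 0.2 V confirms active-region operation.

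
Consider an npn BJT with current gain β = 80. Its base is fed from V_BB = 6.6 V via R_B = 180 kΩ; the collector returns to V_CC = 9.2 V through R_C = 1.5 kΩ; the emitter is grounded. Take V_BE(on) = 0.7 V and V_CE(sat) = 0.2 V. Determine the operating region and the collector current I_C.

active; I_C ≈ 2.6 mA

Assume active. Base-emitter loop: I_B = (V_BB − V_BE)/R_B = (6.6 − 0.7)/180 = 0.0328 mA.
I_C = β·I_B = 80×0.0328 = 2.62 mA.
V_CE = V_CC − I_C·R_C = 9.2 − 2.62×1.5 = 5.27 V > V_CE(sat), so the active-region assumption holds.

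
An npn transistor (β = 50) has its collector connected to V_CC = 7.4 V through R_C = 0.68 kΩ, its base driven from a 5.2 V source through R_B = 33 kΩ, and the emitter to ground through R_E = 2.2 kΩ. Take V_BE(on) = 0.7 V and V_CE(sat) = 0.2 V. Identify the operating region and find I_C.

Assume active. Base-emitter loop: I_B = (V_BB − V_BE)/(R_B + (β+1)R_E) = (5.2 − 0.7)/(33 + 51×2.2) = 0.031 mA.
I_C = β·I_B = 50×0.031 = 1.55 mA.
V_CE = V_CC − I_C·R_C − I_E·R_E = 7.4 − 1.55×0.68 − 1.58×2.2 = 2.87 V > V_CE(sat), so the active-region assumption holds.

active; I_C ≈ 1.5 mA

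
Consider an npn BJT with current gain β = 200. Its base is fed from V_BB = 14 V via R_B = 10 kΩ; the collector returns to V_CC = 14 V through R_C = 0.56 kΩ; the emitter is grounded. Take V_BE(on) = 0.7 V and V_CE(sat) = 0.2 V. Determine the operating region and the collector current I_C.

Assume active: I_B = (14 − 0.7)/10 = 1.33 mA, giving I_C = β·I_B = 266 mA.
But then V_CE = 14 − 266×0.56 = -135 V < V_CE(sat) = 0.2 V — impossible in the active region.
So the transistor is saturated. With V_CE = 0.2 V, I_C = (V_CC − 0.2)/R_C = 13.8/0.56 = 24.6 mA.
Check: β·I_B = 266 mA > I_C = 24.6 mA, confirming saturation.

saturation; I_C ≈ 25 mA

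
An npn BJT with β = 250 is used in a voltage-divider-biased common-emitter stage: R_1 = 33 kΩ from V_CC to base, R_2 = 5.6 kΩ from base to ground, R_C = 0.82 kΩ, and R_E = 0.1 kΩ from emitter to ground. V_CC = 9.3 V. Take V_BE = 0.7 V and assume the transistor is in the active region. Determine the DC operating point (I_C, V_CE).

I_C ≈ 5.4 mA, V_CE ≈ 4.3 V

Thevenize the base divider: V_Th = V_CC·R_2/(R_1+R_2) = 9.3×5.6/38.6 = 1.35 V, R_Th = R_1‖R_2 = 4.79 kΩ.
Base-emitter loop: V_Th = I_B·R_Th + V_BE + (β+1)I_B·R_E, so I_B = (1.35 − 0.7) / (4.79 + 251×0.1) = 0.0217 mA.
I_C = β·I_B = 250×0.0217 = 5.43 mA, and I_E = (β+1)I_B = 5.45 mA.
V_CE = V_CC − I_C·R_C − I_E·R_E = 9.3 − 5.43×0.82 − 5.45×0.1 = 4.3 V.
V_CE = 4.3 V > 0.2 V confirms active-region operation.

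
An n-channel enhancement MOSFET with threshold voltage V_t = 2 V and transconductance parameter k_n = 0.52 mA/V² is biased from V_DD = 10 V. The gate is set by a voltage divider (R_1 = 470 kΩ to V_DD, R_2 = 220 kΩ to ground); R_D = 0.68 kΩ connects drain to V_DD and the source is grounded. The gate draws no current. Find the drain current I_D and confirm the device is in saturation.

V_G = V_DD·R_2/(R_1+R_2) = 10×220/690 = 3.19 V. With the source grounded, V_GS = V_G = 3.19 V.
Assume saturation: I_D = (k_n/2)(V_GS − V_t)² = (0.52/2)×(3.19 − 2)² = 0.26×1.19² = 0.367 mA.
V_DS = V_DD − I_D·R_D = 10 − 0.367×0.68 = 9.75 V.
Saturation requires V_DS ≥ V_GS − V_t = 1.19 V; 9.75 ≥ 1.19 ✓.

I_D ≈ 0.37 mA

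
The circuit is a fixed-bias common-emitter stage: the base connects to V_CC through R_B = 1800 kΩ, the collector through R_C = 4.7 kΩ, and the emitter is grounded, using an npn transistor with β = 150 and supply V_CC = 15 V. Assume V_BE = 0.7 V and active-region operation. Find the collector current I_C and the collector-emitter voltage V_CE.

Base loop: V_CC = I_B·R_B + V_BE, so I_B = (15 − 0.7)/1800 kΩ = 0.00794 mA.
In the active region I_C = β·I_B = 150 × 0.00794 = 1.19 mA.
Collector loop: V_CE = V_CC − I_C·R_C = 15 − 1.19×4.7 = 9.4 V.
Since V_CE = 9.4 V > V_CE(sat) ≈ 0.2 V, the transistor is in the active region as assumed.

I_C ≈ 1.2 mA, V_CE ≈ 9.4 V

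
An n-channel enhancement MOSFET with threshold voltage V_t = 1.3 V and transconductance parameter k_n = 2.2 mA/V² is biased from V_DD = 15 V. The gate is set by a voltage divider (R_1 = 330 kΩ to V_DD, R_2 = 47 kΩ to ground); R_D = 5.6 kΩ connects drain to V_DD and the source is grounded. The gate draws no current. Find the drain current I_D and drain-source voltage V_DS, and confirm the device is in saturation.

I_D ≈ 0.36 mA, V_DS ≈ 13 V

V_G = V_DD·R_2/(R_1+R_2) = 15×47/377 = 1.87 V. With the source grounded, V_GS = V_G = 1.87 V.
Assume saturation: I_D = (k_n/2)(V_GS − V_t)² = (2.2/2)×(1.87 − 1.3)² = 1.1×0.57² = 0.357 mA.
V_DS = V_DD − I_D·R_D = 15 − 0.357×5.6 = 13 V.
Saturation requires V_DS ≥ V_GS − V_t = 0.57 V; 13 ≥ 0.57 ✓.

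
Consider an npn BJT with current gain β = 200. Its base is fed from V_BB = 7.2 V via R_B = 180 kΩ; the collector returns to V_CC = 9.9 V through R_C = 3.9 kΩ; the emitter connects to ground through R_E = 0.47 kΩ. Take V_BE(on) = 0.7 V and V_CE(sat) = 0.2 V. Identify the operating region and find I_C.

saturation; I_C ≈ 2.2 mA

Assume active: I_B = (7.2 − 0.7)/(180 + 201×0.47) = 0.0237 mA, I_C = β·I_B = 4.74 mA.
Then V_CE = 9.9 − 4.74×3.9 − 4.76×0.47 = -10.8 V < 0.2 V — the active assumption fails.
Re-solve with V_CE = 0.2 V. KCL at the emitter: V_E/R_E = (V_BB−0.7−V_E)/R_B + (V_CC−0.2−V_E)/R_C, giving V_E = 1.06 V.
I_C = (V_CC − 0.2 − V_E)/R_C = (9.7 − 1.06)/3.9 = 2.22 mA.
Check: I_B = (6.5 − 1.06)/180 = 0.0302 mA, and β·I_B = 6.05 mA > I_C, confirming saturation.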